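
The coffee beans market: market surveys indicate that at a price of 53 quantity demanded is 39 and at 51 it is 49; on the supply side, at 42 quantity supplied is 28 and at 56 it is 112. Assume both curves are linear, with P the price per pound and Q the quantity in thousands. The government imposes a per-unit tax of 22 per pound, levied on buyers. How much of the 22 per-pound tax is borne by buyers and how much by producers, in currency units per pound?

Demand slope: (49 − 39)/(51 − 53) = -5, so Qd = 304 − 5P.
Supply slope: (112 − 28)/(56 − 42) = 6, so Qs = 6P − 224.
Without the tax, 304 − 5P = 6P − 224 gives 11P = 528, so P* = 48 and Q* = 64.
With the tax collected from buyers, demand (in seller-price terms) shifts: Qd = 304 − 5(P + 22).
New equilibrium: buyers pay 60, producers receive 38, Q = 4. (Wedge: Pb − Ps = 22.)
Burden on buyers: 12; on producers: 10. (They sum to 22.)

Buyers bear 12 per pound; producers bear 10 per pound.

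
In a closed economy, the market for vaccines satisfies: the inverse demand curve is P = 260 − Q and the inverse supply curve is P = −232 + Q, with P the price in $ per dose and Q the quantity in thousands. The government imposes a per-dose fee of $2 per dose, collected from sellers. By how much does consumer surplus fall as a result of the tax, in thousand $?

Consumer surplus falls by $245.5 thousand.

Rewrite in direct form: Qd = 260 − P and Qs = P + 232.
Without the tax, 260 − P = P + 232 gives 2P = 28, so P* = $14 and Q* = 246.
With the tax collected from sellers, supply shifts: Qs = (P − 2) + 232.
Solving gives Q = 245 with consumers paying $15 and sellers receiving $13 (the $2 wedge).
ΔCS is the trapezoid between Q = 245 and Q = 246 of height $1: ½ · (246 + 245) · 1 = $245.5.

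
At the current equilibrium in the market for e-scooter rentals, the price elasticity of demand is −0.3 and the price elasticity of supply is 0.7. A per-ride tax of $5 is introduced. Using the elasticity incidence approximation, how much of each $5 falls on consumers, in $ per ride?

Consumers bear ≈ $3.5 per ride.

Incidence ratio: consumers' share ≈ εs / (εs + |εd|) = 0.7 / (0.7 + 0.3) = 0.7.
So consumers bear ≈ 0.7 × $5 = $3.5; suppliers bear $1.5.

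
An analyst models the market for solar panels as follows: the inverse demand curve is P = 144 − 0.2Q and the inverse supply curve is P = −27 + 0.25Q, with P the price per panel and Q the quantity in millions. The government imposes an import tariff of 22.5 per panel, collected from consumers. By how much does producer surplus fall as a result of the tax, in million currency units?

Inverting to Q(P) form: Qd = 720 − 5P; Qs = 4P + 108.
Before the tax: set 720 − 5P = 4P + 108 → P* = 68, Q* = 380.
With the tax collected from consumers, demand (in seller-price terms) shifts: Qd = 720 − 5(P + 22.5).
New equilibrium: consumers pay 78, producers receive 55.5, Q = 330. (Wedge: Pb − Ps = 22.5.)
ΔPS is the trapezoid between Q = 330 and Q = 380 of height 12.5: ½ · (380 + 330) · 12.5 = 4437.5.

Producer surplus falls by 4437.5 million.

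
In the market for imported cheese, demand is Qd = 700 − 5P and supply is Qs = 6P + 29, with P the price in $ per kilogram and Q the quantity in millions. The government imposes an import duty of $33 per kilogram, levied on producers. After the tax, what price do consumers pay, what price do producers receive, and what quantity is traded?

Consumers pay $79; producers receive $46; quantity = 305.

Without the tax, 700 − 5P = 6P + 29 gives 11P = 671, so P* = $61 and Q* = 395.
With the tax collected from producers, supply shifts: Qs = 6(P − 33) + 29.
Solving gives Q = 305 with consumers paying $79 and producers receiving $46 (the $33 wedge).
The less price-elastic side of the market bears the larger share of a per-unit tax.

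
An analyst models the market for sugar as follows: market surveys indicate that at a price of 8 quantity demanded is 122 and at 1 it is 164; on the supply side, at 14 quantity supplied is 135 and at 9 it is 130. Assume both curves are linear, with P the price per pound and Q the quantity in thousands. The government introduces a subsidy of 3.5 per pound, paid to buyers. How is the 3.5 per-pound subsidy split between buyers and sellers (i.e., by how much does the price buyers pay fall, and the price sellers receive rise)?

Buyers gain 0.5 per pound; sellers gain 3 per pound.

Demand slope: (164 − 122)/(1 − 8) = -6, so Qd = 170 − 6P.
Supply slope: (130 − 135)/(9 − 14) = 1, so Qs = P + 121.
Before the subsidy: set 170 − 6P = P + 121 → P* = 7, Q* = 128.
With a per-unit subsidy paid to buyers, each effectively pays P − 3.5, so demand becomes Qd = 170 − 6(P − 3.5).
New equilibrium: buyers pay 6.5, sellers receive 10, Q = 131. (Wedge: Pb − Ps = −3.5.)
Gain to buyers: 0.5; to sellers: 3. (They sum to 3.5.)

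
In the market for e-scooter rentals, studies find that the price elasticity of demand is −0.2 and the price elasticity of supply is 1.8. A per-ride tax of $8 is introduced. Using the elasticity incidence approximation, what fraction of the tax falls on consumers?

Incidence ratio: consumers' share ≈ εs / (εs + |εd|) = 1.8 / (1.8 + 0.2) = 0.9.
Supply is the more elastic side, so consumers bear the larger share.

Consumers' share ≈ 0.9.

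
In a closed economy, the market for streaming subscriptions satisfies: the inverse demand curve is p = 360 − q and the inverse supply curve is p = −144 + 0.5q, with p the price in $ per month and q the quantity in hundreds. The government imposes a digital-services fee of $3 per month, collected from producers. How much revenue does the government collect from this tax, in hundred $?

Tax revenue = $1002 hundred.

Inverting to q(p) form: qd = 360 − p; qs = 2p + 288.
Before the tax: set 360 − p = 2p + 288 → p* = $24, q* = 336.
With the tax collected from producers, supply shifts: qs = 2(p − 3) + 288.
New equilibrium: buyers pay $26, producers receive $23, q = 334. (Wedge: pb − ps = 3.)
Revenue = t · Q = 3 · 334 = $1002.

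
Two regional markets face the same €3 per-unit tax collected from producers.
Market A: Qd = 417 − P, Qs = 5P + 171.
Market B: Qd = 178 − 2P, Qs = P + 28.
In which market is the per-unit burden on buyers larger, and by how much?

Market A, by €1.5.

Market A: pre-tax P* = €41, Q* = 376; post-tax Q = 373.5; per-unit burden on buyers = €2.5.
Market B: pre-tax P* = €50, Q* = 78; post-tax Q = 76; per-unit burden on buyers = €1.
Difference: €2.5 vs €1 → market A is larger by €1.5.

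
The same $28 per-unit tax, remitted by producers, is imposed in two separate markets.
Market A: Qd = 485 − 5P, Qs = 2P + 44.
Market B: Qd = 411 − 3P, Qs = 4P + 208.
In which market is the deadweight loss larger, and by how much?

Market B, by $112.

Market A: pre-tax P* = $63, Q* = 170; post-tax Q = 130; deadweight loss = $560.
Market B: pre-tax P* = $29, Q* = 324; post-tax Q = 276; deadweight loss = $672.
Difference: $560 vs $672 → market B is larger by $112.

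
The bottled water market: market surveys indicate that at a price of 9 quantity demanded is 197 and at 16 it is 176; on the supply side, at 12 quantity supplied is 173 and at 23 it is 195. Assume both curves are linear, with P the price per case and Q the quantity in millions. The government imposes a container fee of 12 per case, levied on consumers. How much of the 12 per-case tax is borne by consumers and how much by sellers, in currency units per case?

Demand slope: (176 − 197)/(16 − 9) = -3, so Qd = 224 − 3P.
Supply slope: (195 − 173)/(23 − 12) = 2, so Qs = 2P + 149.
Before the tax: set 224 − 3P = 2P + 149 → P* = 15, Q* = 179.
With the tax collected from consumers, demand (in seller-price terms) shifts: Qd = 224 − 3(P + 12).
Solving gives Q = 164.6 with consumers paying 19.8 and sellers receiving 7.8 (the 12 wedge).
Burden on consumers: 4.8; on sellers: 7.2. (They sum to 12.)
The less price-elastic side of the market bears the larger share of a per-unit tax.

Consumers bear 4.8 per case; sellers bear 7.2 per case.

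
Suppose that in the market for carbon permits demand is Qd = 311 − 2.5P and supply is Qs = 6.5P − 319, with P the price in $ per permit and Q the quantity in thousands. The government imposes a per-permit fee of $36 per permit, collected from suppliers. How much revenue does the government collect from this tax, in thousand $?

Without the tax, 311 − 2.5P = 6.5P − 319 gives 9P = 630, so P* = $70 and Q* = 136.
With the tax collected from suppliers, supply shifts: Qs = 6.5(P − 36) − 319.
Solving gives Q = 71 with buyers paying $96 and suppliers receiving $60 (the $36 wedge).
Revenue = t · Q = 36 · 71 = $2556.

Tax revenue = $2556 thousand.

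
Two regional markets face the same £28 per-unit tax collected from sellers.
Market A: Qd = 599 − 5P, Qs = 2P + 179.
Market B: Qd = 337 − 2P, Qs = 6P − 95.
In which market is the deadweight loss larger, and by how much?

Market A: pre-tax P* = £60, Q* = 299; post-tax Q = 259; deadweight loss = £560.
Market B: pre-tax P* = £54, Q* = 229; post-tax Q = 187; deadweight loss = £588.
Difference: £560 vs £588 → market B is larger by £28.

Market B, by £28.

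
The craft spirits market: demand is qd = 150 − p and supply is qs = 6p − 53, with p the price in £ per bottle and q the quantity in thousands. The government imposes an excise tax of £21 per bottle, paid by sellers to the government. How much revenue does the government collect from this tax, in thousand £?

Tax revenue = £2163 thousand.

Before the tax: set 150 − p = 6p − 53 → p* = £29, q* = 121.
With the tax collected from sellers, supply shifts: qs = 6(p − 21) − 53.
New equilibrium: buyers pay £47, sellers receive £26, q = 103. (Wedge: pb − ps = 21.)
Revenue = t · Q = 21 · 103 = £2163.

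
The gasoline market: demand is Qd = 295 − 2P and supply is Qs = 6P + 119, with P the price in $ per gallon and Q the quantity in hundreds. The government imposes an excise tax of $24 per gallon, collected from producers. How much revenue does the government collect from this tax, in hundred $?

Before the tax: set 295 − 2P = 6P + 119 → P* = $22, Q* = 251.
With the tax collected from producers, supply shifts: Qs = 6(P − 24) + 119.
Solving gives Q = 215 with buyers paying $40 and producers receiving $16 (the $24 wedge).
Revenue = t · Q = 24 · 215 = $5160.

Tax revenue = $5160 hundred.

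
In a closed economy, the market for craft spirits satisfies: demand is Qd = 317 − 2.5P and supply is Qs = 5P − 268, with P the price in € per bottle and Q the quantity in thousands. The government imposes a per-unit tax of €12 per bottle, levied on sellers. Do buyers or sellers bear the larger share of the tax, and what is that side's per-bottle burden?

Before the tax: set 317 − 2.5P = 5P − 268 → P* = €78, Q* = 122.
With the tax collected from sellers, supply shifts: Qs = 5(P − 12) − 268.
Solving gives Q = 102 with buyers paying €86 and sellers receiving €74 (the €12 wedge).
Per-bottle burden: buyers €8, sellers €4.
Buyers take the larger share because demand is less price-elastic here (demand slope 2.5 vs supply slope 5).
The less price-elastic side of the market bears the larger share of a per-unit tax.

Buyers bear the larger share: €8 per bottle.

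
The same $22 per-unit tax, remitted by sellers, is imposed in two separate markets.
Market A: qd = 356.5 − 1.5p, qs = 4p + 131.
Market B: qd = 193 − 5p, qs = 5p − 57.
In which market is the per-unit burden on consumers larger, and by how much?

Market A: pre-tax p* = $41, q* = 295; post-tax q = 271; per-unit burden on consumers = $16.
Market B: pre-tax p* = $25, q* = 68; post-tax q = 13; per-unit burden on consumers = $11.
Difference: $16 vs $11 → market A is larger by $5.

Market A, by $5.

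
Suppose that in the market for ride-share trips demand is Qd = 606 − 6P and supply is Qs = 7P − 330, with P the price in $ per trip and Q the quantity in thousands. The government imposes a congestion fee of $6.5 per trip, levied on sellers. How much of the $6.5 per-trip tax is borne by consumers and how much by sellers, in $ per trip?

Before the tax: set 606 − 6P = 7P − 330 → P* = $72, Q* = 174.
With the tax collected from sellers, supply shifts: Qs = 7(P − 6.5) − 330.
Solving gives Q = 153 with consumers paying $75.5 and sellers receiving $69 (the $6.5 wedge).
Burden on consumers: $3.5; on sellers: $3. (They sum to $6.5.)

Consumers bear $3.5 per trip; sellers bear $3 per trip.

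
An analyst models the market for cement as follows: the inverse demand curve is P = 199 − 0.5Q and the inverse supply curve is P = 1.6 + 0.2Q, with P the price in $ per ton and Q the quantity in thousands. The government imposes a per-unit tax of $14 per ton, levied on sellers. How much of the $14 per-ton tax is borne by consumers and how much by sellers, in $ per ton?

Inverting to Q(P) form: Qd = 398 − 2P; Qs = 5P − 8.
Without the tax, 398 − 2P = 5P − 8 gives 7P = 406, so P* = $58 and Q* = 282.
With the tax collected from sellers, supply shifts: Qs = 5(P − 14) − 8.
New equilibrium: consumers pay $68, sellers receive $54, Q = 262. (Wedge: Pb − Ps = 14.)
Burden on consumers: $10; on sellers: $4. (They sum to $14.)
The less price-elastic side of the market bears the larger share of a per-unit tax.

Consumers bear $10 per ton; sellers bear $4 per ton.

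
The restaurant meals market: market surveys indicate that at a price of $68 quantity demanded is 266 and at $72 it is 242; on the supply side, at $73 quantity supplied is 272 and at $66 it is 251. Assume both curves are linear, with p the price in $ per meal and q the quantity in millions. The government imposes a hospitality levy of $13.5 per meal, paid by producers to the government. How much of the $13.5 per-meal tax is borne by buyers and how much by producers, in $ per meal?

Demand slope: (242 − 266)/(72 − 68) = -6, so qd = 674 − 6p.
Supply slope: (251 − 272)/(66 − 73) = 3, so qs = 3p + 53.
Without the tax, 674 − 6p = 3p + 53 gives 9p = 621, so p* = $69 and q* = 260.
With the tax collected from producers, supply shifts: qs = 3(p − 13.5) + 53.
Solving gives q = 233 with buyers paying $73.5 and producers receiving $60 (the $13.5 wedge).
Burden on buyers: $4.5; on producers: $9. (They sum to $13.5.)

Buyers bear $4.5 per meal; producers bear $9 per meal.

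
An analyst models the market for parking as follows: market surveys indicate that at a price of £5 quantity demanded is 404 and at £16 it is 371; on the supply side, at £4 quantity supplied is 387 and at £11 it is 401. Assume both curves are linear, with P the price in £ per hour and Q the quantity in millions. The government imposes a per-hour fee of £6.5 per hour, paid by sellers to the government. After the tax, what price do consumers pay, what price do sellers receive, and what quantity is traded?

Consumers pay £10.6; sellers receive £4.1; quantity = 387.2.

Demand slope: (371 − 404)/(16 − 5) = -3, so Qd = 419 − 3P.
Supply slope: (401 − 387)/(11 − 4) = 2, so Qs = 2P + 379.
Without the tax, 419 − 3P = 2P + 379 gives 5P = 40, so P* = £8 and Q* = 395.
With the tax collected from sellers, supply shifts: Qs = 2(P − 6.5) + 379.
Solving gives Q = 387.2 with consumers paying £10.6 and sellers receiving £4.1 (the £6.5 wedge).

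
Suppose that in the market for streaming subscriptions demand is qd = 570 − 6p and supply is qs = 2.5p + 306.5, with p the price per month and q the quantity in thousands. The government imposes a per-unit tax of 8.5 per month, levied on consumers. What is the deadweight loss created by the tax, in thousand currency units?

Deadweight loss = 63.75 thousand.

Before the tax: set 570 − 6p = 2.5p + 306.5 → p* = 31, q* = 384.
With the tax collected from consumers, demand (in seller-price terms) shifts: qd = 570 − 6(p + 8.5).
New equilibrium: consumers pay 33.5, producers receive 25, q = 369. (Wedge: pb − ps = 8.5.)
Quantity falls by |ΔQ| = |384 − 369| = 15.
DWL = ½ · t · |ΔQ| = ½ · 8.5 · 15 = 63.75.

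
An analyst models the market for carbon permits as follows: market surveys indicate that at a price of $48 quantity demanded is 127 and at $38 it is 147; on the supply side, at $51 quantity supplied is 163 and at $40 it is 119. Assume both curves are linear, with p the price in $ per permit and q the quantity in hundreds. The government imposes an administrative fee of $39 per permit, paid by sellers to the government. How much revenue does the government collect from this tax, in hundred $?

Tax revenue = $3237 hundred.

Demand slope: (147 − 127)/(38 − 48) = -2, so qd = 223 − 2p.
Supply slope: (119 − 163)/(40 − 51) = 4, so qs = 4p − 41.
Without the tax, 223 − 2p = 4p − 41 gives 6p = 264, so p* = $44 and q* = 135.
With the tax collected from sellers, supply shifts: qs = 4(p − 39) − 41.
Solving gives q = 83 with consumers paying $70 and sellers receiving $31 (the $39 wedge).
Revenue = t · Q = 39 · 83 = $3237.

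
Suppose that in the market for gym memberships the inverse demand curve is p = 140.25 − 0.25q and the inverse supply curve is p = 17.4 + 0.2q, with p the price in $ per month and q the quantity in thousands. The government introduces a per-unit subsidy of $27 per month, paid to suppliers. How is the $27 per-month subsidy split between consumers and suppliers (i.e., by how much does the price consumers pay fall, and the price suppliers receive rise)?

Rewrite in direct form: qd = 561 − 4p and qs = 5p − 87.
Before the subsidy: set 561 − 4p = 5p − 87 → p* = $72, q* = 273.
With a per-unit subsidy paid to suppliers, each receives p + 27 per unit sold, so supply becomes qs = 5(p + 27) − 87.
Solving gives q = 333 with consumers paying $57 and suppliers receiving $84 (the $27 wedge).
Gain to consumers: $15; to suppliers: $12. (They sum to $27.)

Consumers gain $15 per month; suppliers gain $12 per month.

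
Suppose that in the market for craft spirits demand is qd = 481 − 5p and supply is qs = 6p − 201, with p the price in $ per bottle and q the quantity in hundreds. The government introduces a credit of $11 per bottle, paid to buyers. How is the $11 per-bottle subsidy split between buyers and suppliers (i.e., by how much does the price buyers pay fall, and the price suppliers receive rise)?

Buyers gain $6 per bottle; suppliers gain $5 per bottle.

Without the subsidy, 481 − 5p = 6p − 201 gives 11p = 682, so p* = $62 and q* = 171.
With a per-unit subsidy paid to buyers, each effectively pays p − 11, so demand becomes qd = 481 − 5(p − 11).
New equilibrium: buyers pay $56, suppliers receive $67, q = 201. (Wedge: pb − ps = −11.)
Gain to buyers: $6; to suppliers: $5. (They sum to $11.)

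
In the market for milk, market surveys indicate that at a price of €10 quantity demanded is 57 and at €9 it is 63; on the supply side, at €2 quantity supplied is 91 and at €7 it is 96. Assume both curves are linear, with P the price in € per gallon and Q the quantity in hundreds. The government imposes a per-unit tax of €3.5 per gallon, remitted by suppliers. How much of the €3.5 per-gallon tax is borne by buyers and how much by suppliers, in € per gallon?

Demand slope: (63 − 57)/(9 − 10) = -6, so Qd = 117 − 6P.
Supply slope: (96 − 91)/(7 − 2) = 1, so Qs = P + 89.
Before the tax: set 117 − 6P = P + 89 → P* = €4, Q* = 93.
With the tax collected from suppliers, supply shifts: Qs = (P − 3.5) + 89.
Solving gives Q = 90 with buyers paying €4.5 and suppliers receiving €1 (the €3.5 wedge).
Burden on buyers: €0.5; on suppliers: €3. (They sum to €3.5.)

Buyers bear €0.5 per gallon; suppliers bear €3 per gallon.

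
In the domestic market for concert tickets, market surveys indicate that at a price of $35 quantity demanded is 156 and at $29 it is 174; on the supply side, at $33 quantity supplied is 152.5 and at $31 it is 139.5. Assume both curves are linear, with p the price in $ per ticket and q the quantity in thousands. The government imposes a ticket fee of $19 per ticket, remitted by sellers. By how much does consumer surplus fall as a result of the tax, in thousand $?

Consumer surplus falls by $1813.5 thousand.

Demand slope: (174 − 156)/(29 − 35) = -3, so qd = 261 − 3p.
Supply slope: (139.5 − 152.5)/(31 − 33) = 6.5, so qs = 6.5p − 62.
Without the tax, 261 − 3p = 6.5p − 62 gives 9.5p = 323, so p* = $34 and q* = 159.
With the tax collected from sellers, supply shifts: qs = 6.5(p − 19) − 62.
New equilibrium: buyers pay $47, sellers receive $28, q = 120. (Wedge: pb − ps = 19.)
ΔCS is the trapezoid between Q = 120 and Q = 159 of height $13: ½ · (159 + 120) · 13 = $1813.5.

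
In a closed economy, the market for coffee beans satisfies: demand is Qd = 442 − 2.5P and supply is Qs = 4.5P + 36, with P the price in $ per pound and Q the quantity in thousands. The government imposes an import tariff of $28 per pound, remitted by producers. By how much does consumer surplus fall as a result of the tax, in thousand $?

Consumer surplus falls by $4941 thousand.

Without the tax, 442 − 2.5P = 4.5P + 36 gives 7P = 406, so P* = $58 and Q* = 297.
With the tax collected from producers, supply shifts: Qs = 4.5(P − 28) + 36.
New equilibrium: buyers pay $76, producers receive $48, Q = 252. (Wedge: Pb − Ps = 28.)
ΔCS is the trapezoid between Q = 252 and Q = 297 of height $18: ½ · (297 + 252) · 18 = $4941.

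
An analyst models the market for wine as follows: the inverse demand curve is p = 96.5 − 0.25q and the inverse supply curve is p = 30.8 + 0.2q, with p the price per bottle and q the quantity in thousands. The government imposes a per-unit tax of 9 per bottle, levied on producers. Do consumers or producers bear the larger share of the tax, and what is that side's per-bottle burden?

Consumers bear the larger share: 5 per bottle.

Inverting to q(p) form: qd = 386 − 4p; qs = 5p − 154.
Before the tax: set 386 − 4p = 5p − 154 → p* = 60, q* = 146.
With the tax collected from producers, supply shifts: qs = 5(p − 9) − 154.
New equilibrium: consumers pay 65, producers receive 56, q = 126. (Wedge: pb − ps = 9.)
Per-bottle burden: consumers 5, producers 4.
Consumers take the larger share because demand is less price-elastic here (demand slope 4 vs supply slope 5).
The less price-elastic side of the market bears the larger share of a per-unit tax.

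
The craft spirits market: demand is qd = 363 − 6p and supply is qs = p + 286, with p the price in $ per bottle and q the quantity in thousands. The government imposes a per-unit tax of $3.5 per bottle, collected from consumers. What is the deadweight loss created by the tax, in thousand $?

Before the tax: set 363 − 6p = p + 286 → p* = $11, q* = 297.
With the tax collected from consumers, demand (in seller-price terms) shifts: qd = 363 − 6(p + 3.5).
Solving gives q = 294 with consumers paying $11.5 and producers receiving $8 (the $3.5 wedge).
Quantity falls by |ΔQ| = |297 − 294| = 3.
DWL = ½ · t · |ΔQ| = ½ · 3.5 · 3 = $5.25.

Deadweight loss = $5.25 thousand.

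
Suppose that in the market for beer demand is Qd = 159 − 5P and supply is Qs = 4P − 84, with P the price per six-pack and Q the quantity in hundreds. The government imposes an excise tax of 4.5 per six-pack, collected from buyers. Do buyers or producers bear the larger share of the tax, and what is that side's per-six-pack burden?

Before the tax: set 159 − 5P = 4P − 84 → P* = 27, Q* = 24.
With the tax collected from buyers, demand (in seller-price terms) shifts: Qd = 159 − 5(P + 4.5).
New equilibrium: buyers pay 29, producers receive 24.5, Q = 14. (Wedge: Pb − Ps = 4.5.)
Per-six-pack burden: buyers 2, producers 2.5.
Producers take the larger share because supply is less price-elastic here (demand slope 5 vs supply slope 4).

Producers bear the larger share: 2.5 per six-pack.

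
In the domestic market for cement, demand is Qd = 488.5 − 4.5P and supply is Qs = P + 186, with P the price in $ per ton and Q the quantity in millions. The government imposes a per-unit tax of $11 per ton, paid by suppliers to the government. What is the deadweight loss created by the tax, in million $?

Deadweight loss = $49.5 million.

Before the tax: set 488.5 − 4.5P = P + 186 → P* = $55, Q* = 241.
With the tax collected from suppliers, supply shifts: Qs = (P − 11) + 186.
New equilibrium: consumers pay $57, suppliers receive $46, Q = 232. (Wedge: Pb − Ps = 11.)
Quantity falls by |ΔQ| = |241 − 232| = 9.
DWL = ½ · t · |ΔQ| = ½ · 11 · 9 = $49.5.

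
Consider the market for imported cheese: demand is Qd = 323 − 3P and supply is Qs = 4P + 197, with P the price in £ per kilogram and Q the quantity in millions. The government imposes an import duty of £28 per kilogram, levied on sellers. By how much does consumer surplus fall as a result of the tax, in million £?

Consumer surplus falls by £3920 million.

Before the tax: set 323 − 3P = 4P + 197 → P* = £18, Q* = 269.
With the tax collected from sellers, supply shifts: Qs = 4(P − 28) + 197.
New equilibrium: buyers pay £34, sellers receive £6, Q = 221. (Wedge: Pb − Ps = 28.)
ΔCS is the trapezoid between Q = 221 and Q = 269 of height £16: ½ · (269 + 221) · 16 = £3920.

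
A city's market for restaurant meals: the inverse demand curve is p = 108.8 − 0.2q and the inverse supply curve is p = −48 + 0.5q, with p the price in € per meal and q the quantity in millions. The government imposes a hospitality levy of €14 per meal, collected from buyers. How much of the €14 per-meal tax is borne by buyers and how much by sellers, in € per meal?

Inverting to q(p) form: qd = 544 − 5p; qs = 2p + 96.
Before the tax: set 544 − 5p = 2p + 96 → p* = €64, q* = 224.
With the tax collected from buyers, demand (in seller-price terms) shifts: qd = 544 − 5(p + 14).
New equilibrium: buyers pay €68, sellers receive €54, q = 204. (Wedge: pb − ps = 14.)
Burden on buyers: €4; on sellers: €10. (They sum to €14.)

Buyers bear €4 per meal; sellers bear €10 per meal.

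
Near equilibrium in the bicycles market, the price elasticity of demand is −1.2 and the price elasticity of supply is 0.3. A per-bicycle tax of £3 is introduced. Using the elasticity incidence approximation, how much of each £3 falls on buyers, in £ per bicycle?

Buyers bear ≈ £0.6 per bicycle.

Incidence ratio: buyers' share ≈ εs / (εs + |εd|) = 0.3 / (0.3 + 1.2) = 0.2.
So buyers bear ≈ 0.2 × £3 = £0.6; producers bear £2.4.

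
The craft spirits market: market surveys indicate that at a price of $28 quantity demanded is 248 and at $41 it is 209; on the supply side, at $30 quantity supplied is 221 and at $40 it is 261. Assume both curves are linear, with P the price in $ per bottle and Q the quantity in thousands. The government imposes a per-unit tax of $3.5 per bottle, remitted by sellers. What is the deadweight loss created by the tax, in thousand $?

Deadweight loss = $10.5 thousand.

Demand slope: (209 − 248)/(41 − 28) = -3, so Qd = 332 − 3P.
Supply slope: (261 − 221)/(40 − 30) = 4, so Qs = 4P + 101.
Without the tax, 332 − 3P = 4P + 101 gives 7P = 231, so P* = $33 and Q* = 233.
With the tax collected from sellers, supply shifts: Qs = 4(P − 3.5) + 101.
Solving gives Q = 227 with buyers paying $35 and sellers receiving $31.5 (the $3.5 wedge).
Quantity falls by |ΔQ| = |233 − 227| = 6.
DWL = ½ · t · |ΔQ| = ½ · 3.5 · 6 = $10.5.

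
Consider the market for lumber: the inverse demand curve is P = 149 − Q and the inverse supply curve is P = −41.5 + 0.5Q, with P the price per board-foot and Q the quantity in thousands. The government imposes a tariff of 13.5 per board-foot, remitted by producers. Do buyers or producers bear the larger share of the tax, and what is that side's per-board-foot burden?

Buyers bear the larger share: 9 per board-foot.

Inverting to Q(P) form: Qd = 149 − P; Qs = 2P + 83.
Without the tax, 149 − P = 2P + 83 gives 3P = 66, so P* = 22 and Q* = 127.
With the tax collected from producers, supply shifts: Qs = 2(P − 13.5) + 83.
New equilibrium: buyers pay 31, producers receive 17.5, Q = 118. (Wedge: Pb − Ps = 13.5.)
Per-board-foot burden: buyers 9, producers 4.5.
Buyers take the larger share because demand is less price-elastic here (demand slope 1 vs supply slope 2).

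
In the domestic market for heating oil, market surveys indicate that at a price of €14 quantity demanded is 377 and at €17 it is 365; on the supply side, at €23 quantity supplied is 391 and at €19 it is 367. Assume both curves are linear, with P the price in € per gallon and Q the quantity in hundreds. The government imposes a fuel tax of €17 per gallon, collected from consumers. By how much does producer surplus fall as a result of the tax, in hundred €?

Producer surplus falls by €2316.08 hundred.

Demand slope: (365 − 377)/(17 − 14) = -4, so Qd = 433 − 4P.
Supply slope: (367 − 391)/(19 − 23) = 6, so Qs = 6P + 253.
Without the tax, 433 − 4P = 6P + 253 gives 10P = 180, so P* = €18 and Q* = 361.
With the tax collected from consumers, demand (in seller-price terms) shifts: Qd = 433 − 4(P + 17).
Solving gives Q = 320.2 with consumers paying €28.2 and suppliers receiving €11.2 (the €17 wedge).
ΔPS is the trapezoid between Q = 320.2 and Q = 361 of height €6.8: ½ · (361 + 320.2) · 6.8 = €2316.08.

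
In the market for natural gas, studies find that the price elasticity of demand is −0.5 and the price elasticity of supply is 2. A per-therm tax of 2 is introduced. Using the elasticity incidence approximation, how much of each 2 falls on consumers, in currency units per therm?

Consumers bear ≈ 1.6 per therm.

Incidence ratio: consumers' share ≈ εs / (εs + |εd|) = 2 / (2 + 0.5) = 0.8.
So consumers bear ≈ 0.8 × 2 = 1.6; producers bear 0.4.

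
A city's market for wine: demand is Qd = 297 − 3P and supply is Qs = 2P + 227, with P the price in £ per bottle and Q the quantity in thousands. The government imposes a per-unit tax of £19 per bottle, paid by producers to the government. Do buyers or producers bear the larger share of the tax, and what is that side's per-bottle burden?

Producers bear the larger share: £11.4 per bottle.

Before the tax: set 297 − 3P = 2P + 227 → P* = £14, Q* = 255.
With the tax collected from producers, supply shifts: Qs = 2(P − 19) + 227.
New equilibrium: buyers pay £21.6, producers receive £2.6, Q = 232.2. (Wedge: Pb − Ps = 19.)
Per-bottle burden: buyers £7.6, producers £11.4.
Producers take the larger share because supply is less price-elastic here (demand slope 3 vs supply slope 2).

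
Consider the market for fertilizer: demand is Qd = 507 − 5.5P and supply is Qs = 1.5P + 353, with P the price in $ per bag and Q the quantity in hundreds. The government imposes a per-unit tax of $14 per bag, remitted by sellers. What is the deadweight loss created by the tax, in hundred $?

Before the tax: set 507 − 5.5P = 1.5P + 353 → P* = $22, Q* = 386.
With the tax collected from sellers, supply shifts: Qs = 1.5(P − 14) + 353.
Solving gives Q = 369.5 with buyers paying $25 and sellers receiving $11 (the $14 wedge).
Quantity falls by |ΔQ| = |386 − 369.5| = 16.5.
DWL = ½ · t · |ΔQ| = ½ · 14 · 16.5 = $115.5.

Deadweight loss = $115.5 hundred.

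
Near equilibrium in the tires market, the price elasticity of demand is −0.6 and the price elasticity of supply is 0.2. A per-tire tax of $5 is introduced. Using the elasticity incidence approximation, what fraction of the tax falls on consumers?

Consumers' share ≈ 0.25.

Incidence ratio: consumers' share ≈ εs / (εs + |εd|) = 0.2 / (0.2 + 0.6) = 0.25.
Supply is the less elastic side, so consumers bear the smaller share.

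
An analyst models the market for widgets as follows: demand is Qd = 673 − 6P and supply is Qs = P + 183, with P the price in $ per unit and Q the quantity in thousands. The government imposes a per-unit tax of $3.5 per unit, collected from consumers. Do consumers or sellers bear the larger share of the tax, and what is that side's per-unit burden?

Before the tax: set 673 − 6P = P + 183 → P* = $70, Q* = 253.
With the tax collected from consumers, demand (in seller-price terms) shifts: Qd = 673 − 6(P + 3.5).
New equilibrium: consumers pay $70.5, sellers receive $67, Q = 250. (Wedge: Pb − Ps = 3.5.)
Per-unit burden: consumers $0.5, sellers $3.
Sellers take the larger share because supply is less price-elastic here (demand slope 6 vs supply slope 1).
The less price-elastic side of the market bears the larger share of a per-unit tax.

Sellers bear the larger share: $3 per unit.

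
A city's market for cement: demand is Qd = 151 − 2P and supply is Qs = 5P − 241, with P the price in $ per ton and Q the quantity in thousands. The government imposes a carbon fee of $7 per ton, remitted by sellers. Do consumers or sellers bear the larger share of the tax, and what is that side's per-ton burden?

Before the tax: set 151 − 2P = 5P − 241 → P* = $56, Q* = 39.
With the tax collected from sellers, supply shifts: Qs = 5(P − 7) − 241.
Solving gives Q = 29 with consumers paying $61 and sellers receiving $54 (the $7 wedge).
Per-ton burden: consumers $5, sellers $2.
Consumers take the larger share because demand is less price-elastic here (demand slope 2 vs supply slope 5).

Consumers bear the larger share: $5 per ton.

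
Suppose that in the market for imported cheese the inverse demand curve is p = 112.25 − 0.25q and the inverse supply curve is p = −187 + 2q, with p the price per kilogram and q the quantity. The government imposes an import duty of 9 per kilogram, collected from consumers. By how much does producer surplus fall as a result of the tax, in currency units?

Inverting to q(p) form: qd = 449 − 4p; qs = 0.5p + 93.5.
Before the tax: set 449 − 4p = 0.5p + 93.5 → p* = 79, q* = 133.
With the tax collected from consumers, demand (in seller-price terms) shifts: qd = 449 − 4(p + 9).
Solving gives q = 129 with consumers paying 80 and producers receiving 71 (the 9 wedge).
ΔPS is the trapezoid between Q = 129 and Q = 133 of height 8: ½ · (133 + 129) · 8 = 1048.

Producer surplus falls by 1048.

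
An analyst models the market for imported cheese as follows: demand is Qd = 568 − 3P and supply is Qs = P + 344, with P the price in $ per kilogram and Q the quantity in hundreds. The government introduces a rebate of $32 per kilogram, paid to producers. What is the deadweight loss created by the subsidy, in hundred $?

Deadweight loss = $384 hundred.

Without the subsidy, 568 − 3P = P + 344 gives 4P = 224, so P* = $56 and Q* = 400.
With a per-unit subsidy paid to producers, each receives P + 32 per unit sold, so supply becomes Qs = (P + 32) + 344.
New equilibrium: consumers pay $48, producers receive $80, Q = 424. (Wedge: Pb − Ps = −32.)
Quantity rises by |ΔQ| = |400 − 424| = 24.
DWL = ½ · t · |ΔQ| = ½ · 32 · 24 = $384.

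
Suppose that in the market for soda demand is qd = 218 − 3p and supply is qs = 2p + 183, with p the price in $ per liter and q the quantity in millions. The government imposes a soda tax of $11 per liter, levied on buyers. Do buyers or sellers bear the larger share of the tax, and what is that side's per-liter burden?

Before the tax: set 218 − 3p = 2p + 183 → p* = $7, q* = 197.
With the tax collected from buyers, demand (in seller-price terms) shifts: qd = 218 − 3(p + 11).
Solving gives q = 183.8 with buyers paying $11.4 and sellers receiving $0.4 (the $11 wedge).
Per-liter burden: buyers $4.4, sellers $6.6.
Sellers take the larger share because supply is less price-elastic here (demand slope 3 vs supply slope 2).

Sellers bear the larger share: $6.6 per liter.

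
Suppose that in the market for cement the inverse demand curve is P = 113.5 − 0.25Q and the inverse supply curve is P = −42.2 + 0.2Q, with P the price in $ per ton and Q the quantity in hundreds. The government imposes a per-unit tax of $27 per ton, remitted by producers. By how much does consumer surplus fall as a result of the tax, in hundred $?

Consumer surplus falls by $4740 hundred.

Inverting to Q(P) form: Qd = 454 − 4P; Qs = 5P + 211.
Without the tax, 454 − 4P = 5P + 211 gives 9P = 243, so P* = $27 and Q* = 346.
With the tax collected from producers, supply shifts: Qs = 5(P − 27) + 211.
New equilibrium: consumers pay $42, producers receive $15, Q = 286. (Wedge: Pb − Ps = 27.)
ΔCS is the trapezoid between Q = 286 and Q = 346 of height $15: ½ · (346 + 286) · 15 = $4740.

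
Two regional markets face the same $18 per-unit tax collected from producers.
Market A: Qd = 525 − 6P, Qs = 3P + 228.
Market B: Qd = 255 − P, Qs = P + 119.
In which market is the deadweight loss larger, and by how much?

Market A, by $243.

Market A: pre-tax P* = $33, Q* = 327; post-tax Q = 291; deadweight loss = $324.
Market B: pre-tax P* = $68, Q* = 187; post-tax Q = 178; deadweight loss = $81.
Difference: $324 vs $81 → market A is larger by $243.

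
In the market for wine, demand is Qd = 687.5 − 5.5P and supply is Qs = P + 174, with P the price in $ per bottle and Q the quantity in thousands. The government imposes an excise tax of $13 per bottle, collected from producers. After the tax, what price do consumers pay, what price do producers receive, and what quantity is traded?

Before the tax: set 687.5 − 5.5P = P + 174 → P* = $79, Q* = 253.
With the tax collected from producers, supply shifts: Qs = (P − 13) + 174.
New equilibrium: consumers pay $81, producers receive $68, Q = 242. (Wedge: Pb − Ps = 13.)
The less price-elastic side of the market bears the larger share of a per-unit tax.

Consumers pay $81; producers receive $68; quantity = 242.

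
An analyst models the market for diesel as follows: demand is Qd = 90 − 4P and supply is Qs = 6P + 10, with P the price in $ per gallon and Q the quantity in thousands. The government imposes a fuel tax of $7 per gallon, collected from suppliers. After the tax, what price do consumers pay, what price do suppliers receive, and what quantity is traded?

Consumers pay $12.2; suppliers receive $5.2; quantity = 41.2.

Without the tax, 90 − 4P = 6P + 10 gives 10P = 80, so P* = $8 and Q* = 58.
With the tax collected from suppliers, supply shifts: Qs = 6(P − 7) + 10.
New equilibrium: consumers pay $12.2, suppliers receive $5.2, Q = 41.2. (Wedge: Pb − Ps = 7.)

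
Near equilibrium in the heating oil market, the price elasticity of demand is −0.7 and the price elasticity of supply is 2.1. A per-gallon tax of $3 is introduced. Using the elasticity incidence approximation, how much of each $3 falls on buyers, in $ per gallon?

Incidence ratio: buyers' share ≈ εs / (εs + |εd|) = 2.1 / (2.1 + 0.7) = 0.75.
So buyers bear ≈ 0.75 × $3 = $2.25; producers bear $0.75.

Buyers bear ≈ $2.25 per gallon.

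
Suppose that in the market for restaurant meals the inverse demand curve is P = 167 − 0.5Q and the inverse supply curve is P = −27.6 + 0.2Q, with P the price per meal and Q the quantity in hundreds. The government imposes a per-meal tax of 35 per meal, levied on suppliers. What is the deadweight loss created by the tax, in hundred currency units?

Rewrite in direct form: Qd = 334 − 2P and Qs = 5P + 138.
Without the tax, 334 − 2P = 5P + 138 gives 7P = 196, so P* = 28 and Q* = 278.
With the tax collected from suppliers, supply shifts: Qs = 5(P − 35) + 138.
Solving gives Q = 228 with buyers paying 53 and suppliers receiving 18 (the 35 wedge).
Quantity falls by |ΔQ| = |278 − 228| = 50.
DWL = ½ · t · |ΔQ| = ½ · 35 · 50 = 875.

Deadweight loss = 875 hundred.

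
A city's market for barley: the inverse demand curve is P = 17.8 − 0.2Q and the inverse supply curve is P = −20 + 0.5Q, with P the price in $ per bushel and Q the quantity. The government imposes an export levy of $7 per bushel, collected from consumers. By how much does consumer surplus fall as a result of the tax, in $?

Consumer surplus falls by $98.

Inverting to Q(P) form: Qd = 89 − 5P; Qs = 2P + 40.
Without the tax, 89 − 5P = 2P + 40 gives 7P = 49, so P* = $7 and Q* = 54.
With the tax collected from consumers, demand (in seller-price terms) shifts: Qd = 89 − 5(P + 7).
New equilibrium: consumers pay $9, sellers receive $2, Q = 44. (Wedge: Pb − Ps = 7.)
ΔCS is the trapezoid between Q = 44 and Q = 54 of height $2: ½ · (54 + 44) · 2 = $98.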